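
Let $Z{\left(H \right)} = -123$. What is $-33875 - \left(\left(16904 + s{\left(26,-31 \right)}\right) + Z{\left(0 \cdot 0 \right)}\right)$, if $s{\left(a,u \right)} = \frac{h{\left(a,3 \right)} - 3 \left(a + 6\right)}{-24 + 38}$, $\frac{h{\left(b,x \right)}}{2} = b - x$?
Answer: $- \frac{354567}{7} \approx -50652.0$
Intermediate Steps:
$h{\left(b,x \right)} = - 2 x + 2 b$ ($h{\left(b,x \right)} = 2 \left(b - x\right) = - 2 x + 2 b$)
$s{\left(a,u \right)} = - \frac{12}{7} - \frac{a}{14}$ ($s{\left(a,u \right)} = \frac{\left(\left(-2\right) 3 + 2 a\right) - 3 \left(a + 6\right)}{-24 + 38} = \frac{\left(-6 + 2 a\right) - 3 \left(6 + a\right)}{14} = \left(\left(-6 + 2 a\right) - \left(18 + 3 a\right)\right) \frac{1}{14} = \left(-24 - a\right) \frac{1}{14} = - \frac{12}{7} - \frac{a}{14}$)
$-33875 - \left(\left(16904 + s{\left(26,-31 \right)}\right) + Z{\left(0 \cdot 0 \right)}\right) = -33875 - \left(\left(16904 - \frac{25}{7}\right) - 123\right) = -33875 - \left(\frac{118303}{7} - 123\right) = -33875 - \frac{117442}{7} = - \frac{354567}{7}$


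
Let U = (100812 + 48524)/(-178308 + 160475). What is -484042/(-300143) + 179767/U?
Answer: -962121615646161/44822155048 ≈ -21465.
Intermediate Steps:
U = -149336/17833 (U = 149336/(-17833) = 149336*(-1/17833) = -149336/17833 ≈ -8.3741)
-484042/(-300143) + 179767/U = -484042/(-300143) + 179767/(-149336/17833) = -484042*(-1/300143) + 179767*(-17833/149336) = 484042/300143 - 3205784911/149336 = -962121615646161/44822155048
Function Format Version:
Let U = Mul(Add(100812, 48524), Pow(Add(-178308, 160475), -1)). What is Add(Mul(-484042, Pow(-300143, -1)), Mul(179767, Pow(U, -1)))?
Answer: Rational(-962121615646161, 44822155048) ≈ -21465.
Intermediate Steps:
U = Rational(-149336, 17833) (U = Mul(149336, Pow(-17833, -1)) = Mul(149336, Rational(-1, 17833)) = Rational(-149336, 17833) ≈ -8.3741)
Add(Mul(-484042, Pow(-300143, -1)), Mul(179767, Pow(U, -1))) = Add(Mul(-484042, Pow(-300143, -1)), Mul(179767, Pow(Rational(-149336, 17833), -1))) = Add(Mul(-484042, Rational(-1, 300143)), Mul(179767, Rational(-17833, 149336))) = Add(Rational(484042, 300143), Rational(-3205784911, 149336)) = Rational(-962121615646161, 44822155048)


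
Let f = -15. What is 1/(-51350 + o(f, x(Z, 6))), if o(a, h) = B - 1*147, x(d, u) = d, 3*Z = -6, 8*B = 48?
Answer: -1/51491 ≈ -1.9421e-5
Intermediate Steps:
B = 6 (B = (1/8)*48 = 6)
Z = -2 (Z = (1/3)*(-6) = -2)
o(a, h) = -141 (o(a, h) = 6 - 1*147 = 6 - 147 = -141)
1/(-51350 + o(f, x(Z, 6))) = 1/(-51350 - 141) = 1/(-51491) = -1/51491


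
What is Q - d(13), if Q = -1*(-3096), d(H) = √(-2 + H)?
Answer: 3096 - √11 ≈ 3092.7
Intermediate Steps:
Q = 3096
Q - d(13) = 3096 - √(-2 + 13) = 3096 - √11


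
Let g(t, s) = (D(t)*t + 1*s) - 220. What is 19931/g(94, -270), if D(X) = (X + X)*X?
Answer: 19931/1660678 ≈ 0.012002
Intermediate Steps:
D(X) = 2*X² (D(X) = (2*X)*X = 2*X²)
g(t, s) = -220 + s + 2*t³ (g(t, s) = ((2*t²)*t + 1*s) - 220 = (2*t³ + s) - 220 = (s + 2*t³) - 220 = -220 + s + 2*t³)
19931/g(94, -270) = 19931/(-220 - 270 + 2*94³) = 19931/(-220 - 270 + 2*830584) = 19931/(-220 - 270 + 1661168) = 19931/1660678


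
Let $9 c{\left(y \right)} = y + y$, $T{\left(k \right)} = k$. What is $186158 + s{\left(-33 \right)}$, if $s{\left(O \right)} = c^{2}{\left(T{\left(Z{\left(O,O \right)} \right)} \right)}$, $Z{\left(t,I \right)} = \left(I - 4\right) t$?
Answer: $\frac{2338018}{9} \approx 2.5978 \cdot 10^{5}$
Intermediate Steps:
$Z{\left(t,I \right)} = t \left(-4 + I\right)$ ($Z{\left(t,I \right)} = \left(-4 + I\right) t = t \left(-4 + I\right)$)
$c{\left(y \right)} = \frac{2 y}{9}$ ($c{\left(y \right)} = \frac{y + y}{9} = \frac{2 y}{9}$)
$s{\left(O \right)} = \frac{4 O^{2} \left(-4 + O\right)^{2}}{81}$ ($s{\left(O \right)} = \left(\frac{2 O \left(-4 + O\right)}{9}\right)^{2} = \frac{4 O^{2} \left(-4 + O\right)^{2}}{81}$)
$186158 + s{\left(-33 \right)} = 186158 + \frac{4 \left(-33\right)^{2} \left(-4 - 33\right)^{2}}{81} = 186158 + \frac{4}{81} \cdot 1089 \left(-37\right)^{2} = 186158 + \frac{4}{81} \cdot 1089 \cdot 1369 = 186158 + \frac{662596}{9} = \frac{2338018}{9}$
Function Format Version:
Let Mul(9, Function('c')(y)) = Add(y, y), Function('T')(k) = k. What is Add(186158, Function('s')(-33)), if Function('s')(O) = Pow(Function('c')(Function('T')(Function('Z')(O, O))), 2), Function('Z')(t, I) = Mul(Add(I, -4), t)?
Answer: Rational(2338018, 9) ≈ 2.5978e+5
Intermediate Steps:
Function('Z')(t, I) = Mul(t, Add(-4, I)) (Function('Z')(t, I) = Mul(Add(-4, I), t) = Mul(t, Add(-4, I)))
Function('c')(y) = Mul(Rational(2, 9), y) (Function('c')(y) = Mul(Rational(1, 9), Add(y, y)) = Mul(Rational(1, 9), Mul(2, y)) = Mul(Rational(2, 9), y))
Function('s')(O) = Mul(Rational(4, 81), Pow(O, 2), Pow(Add(-4, O), 2)) (Function('s')(O) = Pow(Mul(Rational(2, 9), Mul(O, Add(-4, O))), 2) = Pow(Mul(Rational(2, 9), O, Add(-4, O)), 2) = Mul(Rational(4, 81), Pow(O, 2), Pow(Add(-4, O), 2)))
Add(186158, Function('s')(-33)) = Add(186158, Mul(Rational(4, 81), Pow(-33, 2), Pow(Add(-4, -33), 2))) = Add(186158, Mul(Rational(4, 81), 1089, Pow(-37, 2))) = Add(186158, Mul(Rational(4, 81), 1089, 1369)) = Add(186158, Rational(662596, 9)) = Rational(2338018, 9)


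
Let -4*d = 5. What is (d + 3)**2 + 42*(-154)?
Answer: -103439/16 ≈ -6464.9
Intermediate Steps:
d = -5/4 (d = -1/4*5 = -5/4 ≈ -1.2500)
(d + 3)**2 + 42*(-154) = (-5/4 + 3)**2 + 42*(-154) = (7/4)**2 - 6468 = 49/16 - 6468 = -103439/16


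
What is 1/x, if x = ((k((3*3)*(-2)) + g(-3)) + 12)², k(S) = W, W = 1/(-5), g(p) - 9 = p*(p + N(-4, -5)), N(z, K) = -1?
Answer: 25/26896 ≈ 0.00092951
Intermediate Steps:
g(p) = 9 + p*(-1 + p) (g(p) = 9 + p*(p - 1) = 9 + p*(-1 + p))
W = -⅕ ≈ -0.20000
k(S) = -⅕
x = 26896/25 (x = ((-⅕ + (9 + (-3)² - 1*(-3))) + 12)² = ((-⅕ + (9 + 9 + 3)) + 12)² = ((-⅕ + 21) + 12)² = (104/5 + 12)² = (164/5)² = 26896/25 ≈ 1075.8)
1/x = 1/(26896/25) = 25/26896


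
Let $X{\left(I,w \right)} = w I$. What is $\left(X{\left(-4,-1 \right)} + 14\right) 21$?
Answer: $378$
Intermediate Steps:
$X{\left(I,w \right)} = I w$
$\left(X{\left(-4,-1 \right)} + 14\right) 21 = \left(\left(-4\right) \left(-1\right) + 14\right) 21 = \left(4 + 14\right) 21 = 18 \cdot 21 = 378$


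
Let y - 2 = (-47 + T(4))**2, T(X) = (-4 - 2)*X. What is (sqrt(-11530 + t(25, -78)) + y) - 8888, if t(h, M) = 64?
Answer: -3845 + 21*I*sqrt(26) ≈ -3845.0 + 107.08*I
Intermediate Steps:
T(X) = -6*X
y = 5043 (y = 2 + (-47 - 6*4)**2 = 2 + (-47 - 24)**2 = 2 + (-71)**2 = 2 + 5041 = 5043)
(sqrt(-11530 + t(25, -78)) + y) - 8888 = (sqrt(-11530 + 64) + 5043) - 8888 = (sqrt(-11466) + 5043) - 8888 = (21*I*sqrt(26) + 5043) - 8888 = (5043 + 21*I*sqrt(26)) - 8888 = -3845 + 21*I*sqrt(26)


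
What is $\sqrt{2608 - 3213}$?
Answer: $11 i \sqrt{5} \approx 24.597 i$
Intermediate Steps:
$\sqrt{2608 - 3213} = \sqrt{-605} = 11 i \sqrt{5}$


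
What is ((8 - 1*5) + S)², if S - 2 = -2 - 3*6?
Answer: 225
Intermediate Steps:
S = -18 (S = 2 + (-2 - 3*6) = 2 + (-2 - 18) = 2 - 20 = -18)
((8 - 1*5) + S)² = ((8 - 1*5) - 18)² = ((8 - 5) - 18)² = (3 - 18)² = (-15)² = 225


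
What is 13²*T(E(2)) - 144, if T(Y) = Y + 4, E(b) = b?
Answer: 870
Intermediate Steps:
T(Y) = 4 + Y
13²*T(E(2)) - 144 = 13²*(4 + 2) - 144 = 169*6 - 144 = 1014 - 144 = 870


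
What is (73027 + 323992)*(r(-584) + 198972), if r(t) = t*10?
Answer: 76677073508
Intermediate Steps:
r(t) = 10*t
(73027 + 323992)*(r(-584) + 198972) = (73027 + 323992)*(10*(-584) + 198972) = 397019*(-5840 + 198972) = 397019*193132 = 76677073508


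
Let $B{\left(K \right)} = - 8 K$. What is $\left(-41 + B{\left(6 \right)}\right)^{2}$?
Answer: $7921$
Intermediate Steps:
$\left(-41 + B{\left(6 \right)}\right)^{2} = \left(-41 - 48\right)^{2} = \left(-89\right)^{2} = 7921$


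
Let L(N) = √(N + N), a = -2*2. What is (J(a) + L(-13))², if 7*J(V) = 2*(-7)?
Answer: (2 - I*√26)² ≈ -22.0 - 20.396*I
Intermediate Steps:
a = -4
J(V) = -2 (J(V) = (2*(-7))/7 = (⅐)*(-14) = -2)
L(N) = √2*√N (L(N) = √(2*N) = √2*√N)
(J(a) + L(-13))² = (-2 + √2*√(-13))² = (-2 + √2*(I*√13))² = (-2 + I*√26)²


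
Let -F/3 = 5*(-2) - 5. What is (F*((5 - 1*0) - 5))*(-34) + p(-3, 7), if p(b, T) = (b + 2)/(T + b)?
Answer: -¼ ≈ -0.25000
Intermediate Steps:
F = 45 (F = -3*(5*(-2) - 5) = -3*(-10 - 5) = -3*(-15) = 45)
p(b, T) = (2 + b)/(T + b)
(F*((5 - 1*0) - 5))*(-34) + p(-3, 7) = (45*((5 - 1*0) - 5))*(-34) + (2 - 3)/(7 - 3) = (45*((5 + 0) - 5))*(-34) - 1/4 = (45*(5 - 5))*(-34) + (¼)*(-1) = (45*0)*(-34) - ¼ = 0*(-34) - ¼ = 0 - ¼ = -¼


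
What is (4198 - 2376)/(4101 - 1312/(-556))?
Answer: 253258/570367 ≈ 0.44403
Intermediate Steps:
(4198 - 2376)/(4101 - 1312/(-556)) = 1822/(4101 - 1312*(-1/556)) = 1822/(4101 + 328/139) = 1822/(570367/139) = 1822*(139/570367) = 253258/570367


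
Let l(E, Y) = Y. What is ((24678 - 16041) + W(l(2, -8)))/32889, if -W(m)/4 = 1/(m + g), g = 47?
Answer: 336839/1282671 ≈ 0.26261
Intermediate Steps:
W(m) = -4/(47 + m) (W(m) = -4/(m + 47) = -4/(47 + m))
((24678 - 16041) + W(l(2, -8)))/32889 = ((24678 - 16041) - 4/(47 - 8))/32889 = (8637 - 4/39)*(1/32889) = (336839/39)*(1/32889) = 336839/1282671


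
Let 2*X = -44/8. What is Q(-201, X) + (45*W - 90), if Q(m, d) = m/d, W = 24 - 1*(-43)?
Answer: 32979/11 ≈ 2998.1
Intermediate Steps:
W = 67 (W = 24 + 43 = 67)
X = -11/4 (X = (-44/8)/2 = (-44*1/8)/2 = (1/2)*(-11/2) = -11/4 ≈ -2.7500)
Q(-201, X) + (45*W - 90) = -201/(-11/4) + (45*67 - 90) = -201*(-4/11) + (3015 - 90) = 804/11 + 2925 = 32979/11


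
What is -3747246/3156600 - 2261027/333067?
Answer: -1397540301947/175226548700 ≈ -7.9756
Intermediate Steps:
-3747246/3156600 - 2261027/333067 = -3747246*1/3156600 - 2261027*1/333067 = -624541/526100 - 2261027/333067 = -1397540301947/175226548700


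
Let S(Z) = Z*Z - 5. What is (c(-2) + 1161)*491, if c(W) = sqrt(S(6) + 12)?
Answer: 570051 + 491*sqrt(43) ≈ 5.7327e+5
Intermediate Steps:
S(Z) = -5 + Z**2 (S(Z) = Z**2 - 5 = -5 + Z**2)
c(W) = sqrt(43) (c(W) = sqrt((-5 + 6**2) + 12) = sqrt((-5 + 36) + 12) = sqrt(31 + 12) = sqrt(43))
(c(-2) + 1161)*491 = (sqrt(43) + 1161)*491 = (1161 + sqrt(43))*491 = 570051 + 491*sqrt(43)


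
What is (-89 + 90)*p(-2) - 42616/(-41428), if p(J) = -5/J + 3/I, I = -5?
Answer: 303323/103570 ≈ 2.9287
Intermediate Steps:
p(J) = -⅗ - 5/J (p(J) = -5/J + 3/(-5) = -5/J + 3*(-⅕) = -5/J - ⅗ = -⅗ - 5/J)
(-89 + 90)*p(-2) - 42616/(-41428) = (-89 + 90)*(-⅗ - 5/(-2)) - 42616/(-41428) = 1*(-⅗ - 5*(-½)) - 42616*(-1)/41428 = 1*(-⅗ + 5/2) - 1*(-10654/10357) = 1*(19/10) + 10654/10357 = 19/10 + 10654/10357 = 303323/103570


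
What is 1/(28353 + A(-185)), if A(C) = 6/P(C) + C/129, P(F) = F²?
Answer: 4415025/125172872974 ≈ 3.5271e-5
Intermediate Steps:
A(C) = 6/C² + C/129 (A(C) = 6/(C²) + C/129 = 6/C² + C*(1/129) = 6/C² + C/129)
1/(28353 + A(-185)) = 1/(28353 + (6/(-185)² + (1/129)*(-185))) = 1/(28353 + (6*(1/34225) - 185/129)) = 1/(28353 + (6/34225 - 185/129)) = 1/(28353 - 6330851/4415025) = 1/(125172872974/4415025) = 4415025/125172872974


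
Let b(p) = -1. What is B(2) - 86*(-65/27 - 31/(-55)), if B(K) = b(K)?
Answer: 233983/1485 ≈ 157.56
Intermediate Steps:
B(K) = -1
B(2) - 86*(-65/27 - 31/(-55)) = -1 - 86*(-65/27 - 31/(-55)) = -1 - 86*(-65*1/27 - 31*(-1/55)) = -1 - 86*(-65/27 + 31/55) = -1 - 86*(-2738/1485) = -1 + 235468/1485 = 233983/1485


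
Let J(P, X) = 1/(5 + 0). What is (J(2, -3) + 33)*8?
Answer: 1328/5 ≈ 265.60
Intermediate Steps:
J(P, X) = 1/5
(J(2, -3) + 33)*8 = (1/5 + 33)*8 = (166/5)*8 = 1328/5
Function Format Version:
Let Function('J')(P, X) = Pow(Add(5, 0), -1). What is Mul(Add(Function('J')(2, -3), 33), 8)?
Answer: Rational(1328, 5) ≈ 265.60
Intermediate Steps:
Function('J')(P, X) = Rational(1, 5) (Function('J')(P, X) = Pow(5, -1) = Rational(1, 5))
Mul(Add(Function('J')(2, -3), 33), 8) = Mul(Add(Rational(1, 5), 33), 8) = Mul(Rational(166, 5), 8) = Rational(1328, 5)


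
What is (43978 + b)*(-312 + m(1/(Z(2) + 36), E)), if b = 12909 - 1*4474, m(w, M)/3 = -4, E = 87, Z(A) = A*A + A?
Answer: -16981812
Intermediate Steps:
Z(A) = A + A² (Z(A) = A² + A = A + A²)
m(w, M) = -12 (m(w, M) = 3*(-4) = -12)
b = 8435 (b = 12909 - 4474 = 8435)
(43978 + b)*(-312 + m(1/(Z(2) + 36), E)) = (43978 + 8435)*(-312 - 12) = 52413*(-324) = -16981812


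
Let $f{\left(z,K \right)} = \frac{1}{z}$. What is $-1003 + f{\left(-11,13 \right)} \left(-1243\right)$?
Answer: $-890$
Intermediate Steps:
$-1003 + f{\left(-11,13 \right)} \left(-1243\right) = -1003 + \frac{1}{-11} \left(-1243\right) = -1003 - -113 = -1003 + 113 = -890$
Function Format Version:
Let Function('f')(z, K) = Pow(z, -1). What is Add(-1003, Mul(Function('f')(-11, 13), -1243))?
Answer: -890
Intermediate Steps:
Add(-1003, Mul(Function('f')(-11, 13), -1243)) = Add(-1003, Mul(Pow(-11, -1), -1243)) = Add(-1003, Mul(Rational(-1, 11), -1243)) = Add(-1003, 113) = -890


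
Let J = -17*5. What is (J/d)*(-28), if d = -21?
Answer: -340/3 ≈ -113.33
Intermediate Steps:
J = -85
(J/d)*(-28) = (-85/(-21))*(-28) = -1/21*(-85)*(-28) = (85/21)*(-28) = -340/3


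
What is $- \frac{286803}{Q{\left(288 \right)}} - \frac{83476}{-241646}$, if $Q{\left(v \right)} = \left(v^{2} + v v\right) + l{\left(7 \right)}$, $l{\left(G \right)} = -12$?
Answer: $- \frac{9243022127}{6680545316} \approx -1.3836$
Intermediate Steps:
$Q{\left(v \right)} = -12 + 2 v^{2}$ ($Q{\left(v \right)} = \left(v^{2} + v v\right) - 12 = \left(v^{2} + v^{2}\right) - 12 = 2 v^{2} - 12 = -12 + 2 v^{2}$)
$- \frac{286803}{Q{\left(288 \right)}} - \frac{83476}{-241646} = - \frac{286803}{-12 + 2 \cdot 288^{2}} - \frac{83476}{-241646} = - \frac{286803}{-12 + 2 \cdot 82944} - - \frac{41738}{120823} = - \frac{286803}{-12 + 165888} + \frac{41738}{120823} = - \frac{286803}{165876} + \frac{41738}{120823} = \left(-286803\right) \frac{1}{165876} + \frac{41738}{120823} = - \frac{95601}{55292} + \frac{41738}{120823} = - \frac{9243022127}{6680545316}$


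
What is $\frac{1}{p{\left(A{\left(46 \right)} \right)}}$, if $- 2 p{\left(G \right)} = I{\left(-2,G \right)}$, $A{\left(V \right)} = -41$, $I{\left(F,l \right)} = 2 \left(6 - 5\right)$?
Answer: $-1$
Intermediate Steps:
$I{\left(F,l \right)} = 2$ ($I{\left(F,l \right)} = 2 \cdot 1 = 2$)
$p{\left(G \right)} = -1$ ($p{\left(G \right)} = \left(- \frac{1}{2}\right) 2 = -1$)
$\frac{1}{p{\left(A{\left(46 \right)} \right)}} = \frac{1}{-1} = -1$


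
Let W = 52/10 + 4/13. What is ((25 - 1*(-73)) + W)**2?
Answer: 45265984/4225 ≈ 10714.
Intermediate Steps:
W = 358/65 (W = 52*(1/10) + 4*(1/13) = 26/5 + 4/13 = 358/65 ≈ 5.5077)
((25 - 1*(-73)) + W)**2 = ((25 - 1*(-73)) + 358/65)**2 = ((25 + 73) + 358/65)**2 = (98 + 358/65)**2 = (6728/65)**2 = 45265984/4225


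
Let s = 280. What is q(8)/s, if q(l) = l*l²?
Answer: 64/35 ≈ 1.8286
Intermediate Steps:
q(l) = l³
q(8)/s = 8³/280 = 512*(1/280) = 64/35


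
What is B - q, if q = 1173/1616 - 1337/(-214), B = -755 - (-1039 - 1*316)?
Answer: 102541393/172912 ≈ 593.03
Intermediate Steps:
B = 600 (B = -755 - (-1039 - 316) = -755 - 1*(-1355) = -755 + 1355 = 600)
q = 1205807/172912 (q = 1173*(1/1616) - 1337*(-1/214) = 1173/1616 + 1337/214 = 1205807/172912 ≈ 6.9735)
B - q = 600 - 1*1205807/172912 = 600 - 1205807/172912 = 102541393/172912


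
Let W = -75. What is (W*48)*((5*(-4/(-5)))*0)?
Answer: 0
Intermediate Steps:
(W*48)*((5*(-4/(-5)))*0) = (-75*48)*((5*(-4/(-5)))*0) = -3600*5*(-4*(-⅕))*0 = -3600*5*(⅘)*0 = -14400*0 = -3600*0 = 0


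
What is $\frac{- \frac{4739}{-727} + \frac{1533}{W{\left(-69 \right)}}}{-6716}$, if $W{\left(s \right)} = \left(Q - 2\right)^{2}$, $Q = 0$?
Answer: $- \frac{1133447}{19530128} \approx -0.058036$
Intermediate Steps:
$W{\left(s \right)} = 4$ ($W{\left(s \right)} = \left(0 - 2\right)^{2} = \left(-2\right)^{2} = 4$)
$\frac{- \frac{4739}{-727} + \frac{1533}{W{\left(-69 \right)}}}{-6716} = \frac{- \frac{4739}{-727} + \frac{1533}{4}}{-6716} = \left(\left(-4739\right) \left(- \frac{1}{727}\right) + 1533 \cdot \frac{1}{4}\right) \left(- \frac{1}{6716}\right) = \left(\frac{4739}{727} + \frac{1533}{4}\right) \left(- \frac{1}{6716}\right) = \frac{1133447}{2908} \left(- \frac{1}{6716}\right) = - \frac{1133447}{19530128}$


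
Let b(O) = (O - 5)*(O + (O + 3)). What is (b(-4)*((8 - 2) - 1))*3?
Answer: 675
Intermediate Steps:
b(O) = (-5 + O)*(3 + 2*O) (b(O) = (-5 + O)*(O + (3 + O)) = (-5 + O)*(3 + 2*O))
(b(-4)*((8 - 2) - 1))*3 = ((-15 - 7*(-4) + 2*(-4)²)*((8 - 2) - 1))*3 = ((-15 + 28 + 2*16)*(6 - 1))*3 = ((-15 + 28 + 32)*5)*3 = (45*5)*3 = 225*3 = 675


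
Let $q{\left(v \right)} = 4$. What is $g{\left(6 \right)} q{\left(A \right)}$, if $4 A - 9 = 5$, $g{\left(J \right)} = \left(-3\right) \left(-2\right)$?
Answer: $24$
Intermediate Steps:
$g{\left(J \right)} = 6$
$A = \frac{7}{2}$ ($A = \frac{9}{4} + \frac{1}{4} \cdot 5 = \frac{9}{4} + \frac{5}{4} = \frac{7}{2} \approx 3.5$)
$g{\left(6 \right)} q{\left(A \right)} = 6 \cdot 4 = 24$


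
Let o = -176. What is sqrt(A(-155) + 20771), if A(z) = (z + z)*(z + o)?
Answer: 3*sqrt(13709) ≈ 351.26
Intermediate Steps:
A(z) = 2*z*(-176 + z) (A(z) = (z + z)*(z - 176) = (2*z)*(-176 + z) = 2*z*(-176 + z))
sqrt(A(-155) + 20771) = sqrt(2*(-155)*(-176 - 155) + 20771) = sqrt(2*(-155)*(-331) + 20771) = sqrt(102610 + 20771) = sqrt(123381) = 3*sqrt(13709)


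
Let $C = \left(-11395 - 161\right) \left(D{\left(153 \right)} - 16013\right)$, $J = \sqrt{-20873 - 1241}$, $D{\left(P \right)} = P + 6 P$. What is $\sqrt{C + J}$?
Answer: $\sqrt{172669752 + i \sqrt{22114}} \approx 13140.0 + 0.006 i$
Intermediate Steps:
$D{\left(P \right)} = 7 P$
$J = i \sqrt{22114}$ ($J = \sqrt{-20873 - 1241} = \sqrt{-22114} = i \sqrt{22114} \approx 148.71 i$)
$C = 172669752$ ($C = \left(-11395 - 161\right) \left(7 \cdot 153 - 16013\right) = - 11556 \left(1071 - 16013\right) = \left(-11556\right) \left(-14942\right) = 172669752$)
$\sqrt{C + J} = \sqrt{172669752 + i \sqrt{22114}}$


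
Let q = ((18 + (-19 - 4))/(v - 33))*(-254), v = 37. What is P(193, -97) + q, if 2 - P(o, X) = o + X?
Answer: 447/2 ≈ 223.50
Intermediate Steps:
P(o, X) = 2 - X - o (P(o, X) = 2 - (o + X) = 2 - (X + o) = 2 + (-X - o) = 2 - X - o)
q = 635/2 (q = ((18 + (-19 - 4))/(37 - 33))*(-254) = ((18 - 23)/4)*(-254) = -5*1/4*(-254) = -5/4*(-254) = 635/2 ≈ 317.50)
P(193, -97) + q = (2 - 1*(-97) - 1*193) + 635/2 = (2 + 97 - 193) + 635/2 = -94 + 635/2 = 447/2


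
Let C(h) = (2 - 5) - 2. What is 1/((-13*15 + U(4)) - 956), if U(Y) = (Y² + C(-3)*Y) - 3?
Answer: -1/1158 ≈ -0.00086356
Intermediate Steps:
C(h) = -5 (C(h) = -3 - 2 = -5)
U(Y) = -3 + Y² - 5*Y (U(Y) = (Y² - 5*Y) - 3 = -3 + Y² - 5*Y)
1/((-13*15 + U(4)) - 956) = 1/((-13*15 + (-3 + 4² - 5*4)) - 956) = 1/((-195 + (-3 + 16 - 20)) - 956) = 1/((-195 - 7) - 956) = 1/(-202 - 956) = 1/(-1158) = -1/1158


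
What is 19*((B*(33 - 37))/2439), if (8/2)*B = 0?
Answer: 0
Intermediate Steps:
B = 0 (B = (1/4)*0 = 0)
19*((B*(33 - 37))/2439) = 19*((0*(33 - 37))/2439) = 19*((0*(-4))*(1/2439)) = 19*(0*(1/2439)) = 19*0 = 0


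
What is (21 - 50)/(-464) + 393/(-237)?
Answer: -2017/1264 ≈ -1.5957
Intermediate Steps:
(21 - 50)/(-464) + 393/(-237) = -29*(-1/464) + 393*(-1/237) = 1/16 - 131/79 = -2017/1264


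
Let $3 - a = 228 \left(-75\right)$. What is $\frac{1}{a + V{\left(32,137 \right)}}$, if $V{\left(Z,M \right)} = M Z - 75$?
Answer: $\frac{1}{21412} \approx 4.6703 \cdot 10^{-5}$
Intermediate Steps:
$V{\left(Z,M \right)} = -75 + M Z$
$a = 17103$ ($a = 3 - 228 \left(-75\right) = 3 - -17100 = 3 + 17100 = 17103$)
$\frac{1}{a + V{\left(32,137 \right)}} = \frac{1}{17103 + \left(-75 + 137 \cdot 32\right)} = \frac{1}{17103 + \left(-75 + 4384\right)} = \frac{1}{17103 + 4309} = \frac{1}{21412}$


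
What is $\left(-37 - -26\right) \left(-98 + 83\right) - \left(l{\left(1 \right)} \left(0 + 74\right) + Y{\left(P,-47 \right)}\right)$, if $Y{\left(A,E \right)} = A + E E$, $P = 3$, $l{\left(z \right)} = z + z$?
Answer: $-2195$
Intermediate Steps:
$l{\left(z \right)} = 2 z$
$Y{\left(A,E \right)} = A + E^{2}$
$\left(-37 - -26\right) \left(-98 + 83\right) - \left(l{\left(1 \right)} \left(0 + 74\right) + Y{\left(P,-47 \right)}\right) = \left(-37 - -26\right) \left(-98 + 83\right) - \left(2 \cdot 1 \left(0 + 74\right) + \left(3 + \left(-47\right)^{2}\right)\right) = \left(-37 + 26\right) \left(-15\right) - \left(2 \cdot 74 + \left(3 + 2209\right)\right) = \left(-11\right) \left(-15\right) - \left(148 + 2212\right) = 165 - 2360 = -2195$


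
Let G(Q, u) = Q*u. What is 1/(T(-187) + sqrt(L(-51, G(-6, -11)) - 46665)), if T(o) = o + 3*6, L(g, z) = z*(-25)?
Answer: -169/76876 - I*sqrt(48315)/76876 ≈ -0.0021983 - 0.0028592*I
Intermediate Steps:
L(g, z) = -25*z
T(o) = 18 + o (T(o) = o + 18 = 18 + o)
1/(T(-187) + sqrt(L(-51, G(-6, -11)) - 46665)) = 1/((18 - 187) + sqrt(-(-150)*(-11) - 46665)) = 1/(-169 + sqrt(-25*66 - 46665)) = 1/(-169 + sqrt(-1650 - 46665)) = 1/(-169 + sqrt(-48315)) = 1/(-169 + I*sqrt(48315))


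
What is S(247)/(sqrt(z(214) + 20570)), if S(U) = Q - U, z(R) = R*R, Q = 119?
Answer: -64*sqrt(7374)/11061 ≈ -0.49686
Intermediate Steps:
z(R) = R**2
S(U) = 119 - U
S(247)/(sqrt(z(214) + 20570)) = (119 - 1*247)/(sqrt(214**2 + 20570)) = (119 - 247)/(sqrt(45796 + 20570)) = -128*sqrt(7374)/22122 = -64*sqrt(7374)/11061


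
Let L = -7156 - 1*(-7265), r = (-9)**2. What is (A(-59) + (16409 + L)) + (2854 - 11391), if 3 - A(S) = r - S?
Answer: 7844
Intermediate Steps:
r = 81
L = 109 (L = -7156 + 7265 = 109)
A(S) = -78 + S (A(S) = 3 - (81 - S) = 3 + (-81 + S) = -78 + S)
(A(-59) + (16409 + L)) + (2854 - 11391) = ((-78 - 59) + (16409 + 109)) + (2854 - 11391) = (-137 + 16518) - 8537 = 16381 - 8537 = 7844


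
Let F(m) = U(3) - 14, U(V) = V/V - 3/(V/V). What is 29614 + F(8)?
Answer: 29598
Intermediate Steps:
U(V) = -2 (U(V) = 1 - 3/1 = 1 - 3*1 = 1 - 3 = -2)
F(m) = -16 (F(m) = -2 - 14 = -16)
29614 + F(8) = 29614 - 16 = 29598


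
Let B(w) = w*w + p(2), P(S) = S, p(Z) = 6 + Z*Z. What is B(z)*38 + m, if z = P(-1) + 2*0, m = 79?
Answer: 497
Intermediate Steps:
p(Z) = 6 + Z²
z = -1 (z = -1 + 2*0 = -1 + 0 = -1)
B(w) = 10 + w² (B(w) = w*w + (6 + 2²) = w² + (6 + 4) = w² + 10 = 10 + w²)
B(z)*38 + m = (10 + (-1)²)*38 + 79 = (10 + 1)*38 + 79 = 11*38 + 79 = 418 + 79 = 497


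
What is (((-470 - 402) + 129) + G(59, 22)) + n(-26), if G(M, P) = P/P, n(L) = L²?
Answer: -66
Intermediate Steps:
G(M, P) = 1
(((-470 - 402) + 129) + G(59, 22)) + n(-26) = (((-470 - 402) + 129) + 1) + (-26)² = ((-872 + 129) + 1) + 676 = (-743 + 1) + 676 = -742 + 676 = -66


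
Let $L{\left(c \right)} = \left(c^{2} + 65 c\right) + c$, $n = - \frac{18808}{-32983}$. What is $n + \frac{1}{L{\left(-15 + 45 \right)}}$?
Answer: $\frac{54200023}{94991040} \approx 0.57058$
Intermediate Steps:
$n = \frac{18808}{32983}$ ($n = \left(-18808\right) \left(- \frac{1}{32983}\right) = \frac{18808}{32983} \approx 0.57023$)
$L{\left(c \right)} = c^{2} + 66 c$
$n + \frac{1}{L{\left(-15 + 45 \right)}} = \frac{18808}{32983} + \frac{1}{\left(-15 + 45\right) \left(66 + \left(-15 + 45\right)\right)} = \frac{18808}{32983} + \frac{1}{30 \left(66 + 30\right)} = \frac{18808}{32983} + \frac{1}{30 \cdot 96} = \frac{18808}{32983} + \frac{1}{2880} = \frac{54200023}{94991040}$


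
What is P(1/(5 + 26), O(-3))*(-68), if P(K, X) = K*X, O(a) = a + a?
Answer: 408/31 ≈ 13.161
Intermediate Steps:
O(a) = 2*a
P(1/(5 + 26), O(-3))*(-68) = ((2*(-3))/(5 + 26))*(-68) = (-6/31)*(-68) = ((1/31)*(-6))*(-68) = -6/31*(-68) = 408/31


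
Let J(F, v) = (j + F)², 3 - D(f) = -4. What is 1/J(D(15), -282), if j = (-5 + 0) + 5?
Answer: 1/49 ≈ 0.020408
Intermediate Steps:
j = 0 (j = -5 + 5 = 0)
D(f) = 7 (D(f) = 3 - 1*(-4) = 3 + 4 = 7)
J(F, v) = F² (J(F, v) = (0 + F)² = F²)
1/J(D(15), -282) = 1/(7²) = 1/49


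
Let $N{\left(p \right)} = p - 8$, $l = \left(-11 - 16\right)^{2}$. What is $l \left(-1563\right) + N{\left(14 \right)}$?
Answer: $-1139421$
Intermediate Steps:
$l = 729$ ($l = \left(-27\right)^{2} = 729$)
$N{\left(p \right)} = -8 + p$
$l \left(-1563\right) + N{\left(14 \right)} = 729 \left(-1563\right) + \left(-8 + 14\right) = -1139427 + 6 = -1139421$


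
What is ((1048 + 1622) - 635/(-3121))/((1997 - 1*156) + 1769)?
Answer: 1666741/2253362 ≈ 0.73967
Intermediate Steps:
((1048 + 1622) - 635/(-3121))/((1997 - 1*156) + 1769) = (2670 - 635*(-1/3121))/((1997 - 156) + 1769) = (2670 + 635/3121)/(1841 + 1769) = (8333705/3121)/3610 = (8333705/3121)*(1/3610) = 1666741/2253362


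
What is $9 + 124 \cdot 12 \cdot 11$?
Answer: $16377$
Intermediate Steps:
$9 + 124 \cdot 12 \cdot 11 = 9 + 124 \cdot 132 = 9 + 16368 = 16377$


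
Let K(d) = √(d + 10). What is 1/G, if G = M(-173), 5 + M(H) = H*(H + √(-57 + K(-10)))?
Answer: I/(173*√57 + 29924*I) ≈ 3.3354e-5 + 1.4559e-6*I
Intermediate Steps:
K(d) = √(10 + d)
M(H) = -5 + H*(H + I*√57) (M(H) = -5 + H*(H + √(-57 + √(10 - 10))) = -5 + H*(H + √(-57 + √0)) = -5 + H*(H + √(-57 + 0)) = -5 + H*(H + √(-57)) = -5 + H*(H + I*√57))
G = 29924 - 173*I*√57 (G = -5 + (-173)² + I*(-173)*√57 = -5 + 29929 - 173*I*√57 = 29924 - 173*I*√57 ≈ 29924.0 - 1306.1*I)
1/G = 1/(29924 - 173*I*√57)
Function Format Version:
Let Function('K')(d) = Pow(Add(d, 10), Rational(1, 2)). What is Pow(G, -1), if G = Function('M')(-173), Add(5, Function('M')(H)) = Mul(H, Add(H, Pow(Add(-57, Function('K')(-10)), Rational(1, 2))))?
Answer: Mul(I, Pow(Add(Mul(173, Pow(57, Rational(1, 2))), Mul(29924, I)), -1)) ≈ Add(3.3354e-5, Mul(1.4559e-6, I))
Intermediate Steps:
Function('K')(d) = Pow(Add(10, d), Rational(1, 2))
Function('M')(H) = Add(-5, Mul(H, Add(H, Mul(I, Pow(57, Rational(1, 2)))))) (Function('M')(H) = Add(-5, Mul(H, Add(H, Pow(Add(-57, Pow(Add(10, -10), Rational(1, 2))), Rational(1, 2))))) = Add(-5, Mul(H, Add(H, Pow(Add(-57, Pow(0, Rational(1, 2))), Rational(1, 2))))) = Add(-5, Mul(H, Add(H, Pow(Add(-57, 0), Rational(1, 2))))) = Add(-5, Mul(H, Add(H, Pow(-57, Rational(1, 2))))) = Add(-5, Mul(H, Add(H, Mul(I, Pow(57, Rational(1, 2)))))))
G = Add(29924, Mul(-173, I, Pow(57, Rational(1, 2)))) (G = Add(-5, Pow(-173, 2), Mul(I, -173, Pow(57, Rational(1, 2)))) = Add(-5, 29929, Mul(-173, I, Pow(57, Rational(1, 2)))) = Add(29924, Mul(-173, I, Pow(57, Rational(1, 2)))) ≈ Add(29924., Mul(-1306.1, I)))
Pow(G, -1) = Pow(Add(29924, Mul(-173, I, Pow(57, Rational(1, 2)))), -1)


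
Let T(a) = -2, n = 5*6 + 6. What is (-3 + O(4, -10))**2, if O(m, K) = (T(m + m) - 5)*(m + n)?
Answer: 80089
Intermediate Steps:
n = 36 (n = 30 + 6 = 36)
O(m, K) = -252 - 7*m (O(m, K) = (-2 - 5)*(m + 36) = -7*(36 + m) = -252 - 7*m)
(-3 + O(4, -10))**2 = (-3 + (-252 - 7*4))**2 = (-3 + (-252 - 28))**2 = (-3 - 280)**2 = (-283)**2 = 80089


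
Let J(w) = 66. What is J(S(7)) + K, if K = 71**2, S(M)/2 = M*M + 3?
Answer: 5107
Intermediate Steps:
S(M) = 6 + 2*M**2 (S(M) = 2*(M*M + 3) = 2*(M**2 + 3) = 2*(3 + M**2) = 6 + 2*M**2)
K = 5041
J(S(7)) + K = 66 + 5041 = 5107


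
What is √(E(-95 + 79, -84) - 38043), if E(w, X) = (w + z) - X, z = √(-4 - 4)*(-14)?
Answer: √(-37975 - 28*I*√2) ≈ 0.102 - 194.87*I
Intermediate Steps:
z = -28*I*√2 (z = √(-8)*(-14) = (2*I*√2)*(-14) = -28*I*√2 ≈ -39.598*I)
E(w, X) = w - X - 28*I*√2 (E(w, X) = (w - 28*I*√2) - X = w - X - 28*I*√2)
√(E(-95 + 79, -84) - 38043) = √(((-95 + 79) - 1*(-84) - 28*I*√2) - 38043) = √((-16 + 84 - 28*I*√2) - 38043) = √((68 - 28*I*√2) - 38043) = √(-37975 - 28*I*√2)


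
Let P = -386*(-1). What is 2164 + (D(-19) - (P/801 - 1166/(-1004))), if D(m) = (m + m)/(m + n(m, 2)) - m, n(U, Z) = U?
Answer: 877530013/402102 ≈ 2182.4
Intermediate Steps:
P = 386
D(m) = 1 - m (D(m) = (m + m)/(m + m) - m = (2*m)/((2*m)) - m = (2*m)*(1/(2*m)) - m = 1 - m)
2164 + (D(-19) - (P/801 - 1166/(-1004))) = 2164 + ((1 - 1*(-19)) - (386/801 - 1166/(-1004))) = 2164 + ((1 + 19) - (386*(1/801) - 1166*(-1/1004))) = 2164 + (20 - (386/801 + 583/502)) = 2164 + (20 - 1*660755/402102) = 2164 + (20 - 660755/402102) = 2164 + 7381285/402102 = 877530013/402102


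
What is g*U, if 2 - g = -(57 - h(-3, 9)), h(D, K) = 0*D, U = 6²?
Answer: 2124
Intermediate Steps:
U = 36
h(D, K) = 0
g = 59 (g = 2 - (-1)*(57 - 1*0) = 2 - (-1)*(57 + 0) = 2 - (-1)*57 = 2 - 1*(-57) = 2 + 57 = 59)
g*U = 59*36 = 2124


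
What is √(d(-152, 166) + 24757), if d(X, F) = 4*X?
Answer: √24149 ≈ 155.40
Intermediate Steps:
√(d(-152, 166) + 24757) = √(4*(-152) + 24757) = √(-608 + 24757) = √24149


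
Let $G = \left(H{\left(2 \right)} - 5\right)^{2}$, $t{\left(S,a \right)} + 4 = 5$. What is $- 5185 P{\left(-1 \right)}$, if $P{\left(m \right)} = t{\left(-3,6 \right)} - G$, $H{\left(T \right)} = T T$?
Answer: $0$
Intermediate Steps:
$t{\left(S,a \right)} = 1$ ($t{\left(S,a \right)} = -4 + 5 = 1$)
$H{\left(T \right)} = T^{2}$
$G = 1$ ($G = \left(2^{2} - 5\right)^{2} = \left(4 - 5\right)^{2} = \left(-1\right)^{2} = 1$)
$P{\left(m \right)} = 0$ ($P{\left(m \right)} = 1 - 1 = 0$)
$- 5185 P{\left(-1 \right)} = \left(-5185\right) 0 = 0$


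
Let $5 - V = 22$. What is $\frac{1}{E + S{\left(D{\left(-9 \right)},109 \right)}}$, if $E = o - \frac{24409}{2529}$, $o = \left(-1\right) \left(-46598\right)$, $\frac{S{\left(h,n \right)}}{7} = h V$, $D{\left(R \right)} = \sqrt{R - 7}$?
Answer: $\frac{297971668557}{13883457039926905} + \frac{3044420316 i}{13883457039926905} \approx 2.1462 \cdot 10^{-5} + 2.1928 \cdot 10^{-7} i$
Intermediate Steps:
$V = -17$ ($V = 5 - 22 = -17$)
$D{\left(R \right)} = \sqrt{-7 + R}$
$S{\left(h,n \right)} = - 119 h$ ($S{\left(h,n \right)} = 7 h \left(-17\right) = 7 \left(- 17 h\right) = - 119 h$)
$o = 46598$
$E = \frac{117821933}{2529}$ ($E = 46598 - \frac{24409}{2529} = \frac{117821933}{2529} \approx 46588.0$)
$\frac{1}{E + S{\left(D{\left(-9 \right)},109 \right)}} = \frac{1}{\frac{117821933}{2529} - 119 \sqrt{-7 - 9}} = \frac{1}{\frac{117821933}{2529} - 119 \sqrt{-16}} = \frac{1}{\frac{117821933}{2529} - 119 \cdot 4 i} = \frac{1}{\frac{117821933}{2529} - 476 i} = \frac{6395841 \left(\frac{117821933}{2529} + 476 i\right)}{13883457039926905}$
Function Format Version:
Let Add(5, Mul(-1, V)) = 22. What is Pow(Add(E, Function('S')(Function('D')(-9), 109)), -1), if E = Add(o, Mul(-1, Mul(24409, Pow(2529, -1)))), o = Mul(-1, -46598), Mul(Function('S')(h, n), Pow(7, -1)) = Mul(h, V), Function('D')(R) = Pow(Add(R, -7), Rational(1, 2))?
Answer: Add(Rational(297971668557, 13883457039926905), Mul(Rational(3044420316, 13883457039926905), I)) ≈ Add(2.1462e-5, Mul(2.1928e-7, I))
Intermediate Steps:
V = -17 (V = Add(5, Mul(-1, 22)) = Add(5, -22) = -17)
Function('D')(R) = Pow(Add(-7, R), Rational(1, 2))
Function('S')(h, n) = Mul(-119, h) (Function('S')(h, n) = Mul(7, Mul(h, -17)) = Mul(7, Mul(-17, h)) = Mul(-119, h))
o = 46598
E = Rational(117821933, 2529) (E = Add(46598, Mul(-1, Mul(24409, Pow(2529, -1)))) = Add(46598, Mul(-1, Mul(24409, Rational(1, 2529)))) = Add(46598, Mul(-1, Rational(24409, 2529))) = Add(46598, Rational(-24409, 2529)) = Rational(117821933, 2529) ≈ 46588.)
Pow(Add(E, Function('S')(Function('D')(-9), 109)), -1) = Pow(Add(Rational(117821933, 2529), Mul(-119, Pow(Add(-7, -9), Rational(1, 2)))), -1) = Pow(Add(Rational(117821933, 2529), Mul(-119, Pow(-16, Rational(1, 2)))), -1) = Pow(Add(Rational(117821933, 2529), Mul(-119, Mul(4, I))), -1) = Pow(Add(Rational(117821933, 2529), Mul(-476, I)), -1) = Mul(Rational(6395841, 13883457039926905), Add(Rational(117821933, 2529), Mul(476, I)))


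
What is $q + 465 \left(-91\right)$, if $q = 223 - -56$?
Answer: $-42036$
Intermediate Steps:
$q = 279$ ($q = 223 + 56 = 279$)
$q + 465 \left(-91\right) = 279 + 465 \left(-91\right) = 279 - 42315 = -42036$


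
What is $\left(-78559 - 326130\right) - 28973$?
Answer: $-433662$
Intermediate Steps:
$\left(-78559 - 326130\right) - 28973 = -404689 - 28973 = -433662$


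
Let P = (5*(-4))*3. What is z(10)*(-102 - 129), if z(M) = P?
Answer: 13860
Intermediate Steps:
P = -60 (P = -20*3 = -60)
z(M) = -60
z(10)*(-102 - 129) = -60*(-102 - 129) = -60*(-231) = 13860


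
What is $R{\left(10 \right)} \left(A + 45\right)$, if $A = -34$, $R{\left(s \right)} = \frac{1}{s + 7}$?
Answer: $\frac{11}{17} \approx 0.64706$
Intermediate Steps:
$R{\left(s \right)} = \frac{1}{7 + s}$
$R{\left(10 \right)} \left(A + 45\right) = \frac{-34 + 45}{7 + 10} = \frac{1}{17} \cdot 11 = \frac{11}{17}$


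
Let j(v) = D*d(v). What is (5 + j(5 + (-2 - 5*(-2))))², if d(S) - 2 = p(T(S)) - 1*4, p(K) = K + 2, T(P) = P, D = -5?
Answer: 3600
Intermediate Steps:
p(K) = 2 + K
d(S) = S (d(S) = 2 + ((2 + S) - 1*4) = 2 + ((2 + S) - 4) = 2 + (-2 + S) = S)
j(v) = -5*v
(5 + j(5 + (-2 - 5*(-2))))² = (5 - 5*(5 + (-2 - 5*(-2))))² = (5 - 5*(5 + (-2 + 10)))² = (5 - 5*(5 + 8))² = (5 - 5*13)² = (5 - 65)² = (-60)² = 3600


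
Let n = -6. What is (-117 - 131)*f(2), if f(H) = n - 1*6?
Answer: 2976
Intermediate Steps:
f(H) = -12 (f(H) = -6 - 1*6 = -6 - 6 = -12)
(-117 - 131)*f(2) = (-117 - 131)*(-12) = -248*(-12) = 2976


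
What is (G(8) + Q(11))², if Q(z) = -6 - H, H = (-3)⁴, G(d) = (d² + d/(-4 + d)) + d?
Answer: 169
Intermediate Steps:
G(d) = d + d² + d/(-4 + d) (G(d) = (d² + d/(-4 + d)) + d = d + d² + d/(-4 + d))
H = 81
Q(z) = -87 (Q(z) = -6 - 1*81 = -6 - 81 = -87)
(G(8) + Q(11))² = (8*(-3 + 8² - 3*8)/(-4 + 8) - 87)² = (8*(-3 + 64 - 24)/4 - 87)² = (8*(¼)*37 - 87)² = (74 - 87)² = (-13)² = 169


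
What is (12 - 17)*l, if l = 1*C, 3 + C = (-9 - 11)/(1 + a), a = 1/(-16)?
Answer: 365/3 ≈ 121.67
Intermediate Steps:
a = -1/16 ≈ -0.062500
C = -73/3 (C = -3 + (-9 - 11)/(1 - 1/16) = -3 - 20/15/16 = -3 - 20*16/15 = -3 - 64/3 = -73/3 ≈ -24.333)
l = -73/3 (l = 1*(-73/3) = -73/3 ≈ -24.333)
(12 - 17)*l = (12 - 17)*(-73/3) = -5*(-73/3) = 365/3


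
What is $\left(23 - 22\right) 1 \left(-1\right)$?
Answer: $-1$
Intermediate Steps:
$\left(23 - 22\right) 1 \left(-1\right) = \left(23 - 22\right) \left(-1\right) = 1 \left(-1\right) = -1$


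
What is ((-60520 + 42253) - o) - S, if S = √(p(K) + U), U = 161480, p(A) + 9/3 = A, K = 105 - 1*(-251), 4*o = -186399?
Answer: 113331/4 - √161833 ≈ 27930.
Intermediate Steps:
o = -186399/4 (o = (¼)*(-186399) = -186399/4 ≈ -46600.)
K = 356 (K = 105 + 251 = 356)
p(A) = -3 + A
S = √161833 (S = √((-3 + 356) + 161480) = √(353 + 161480) = √161833 ≈ 402.28)
((-60520 + 42253) - o) - S = ((-60520 + 42253) - 1*(-186399/4)) - √161833 = (-18267 + 186399/4) - √161833 = 113331/4 - √161833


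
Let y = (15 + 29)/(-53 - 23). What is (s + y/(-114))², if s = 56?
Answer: 14715388249/4691556 ≈ 3136.6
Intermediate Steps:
y = -11/19 (y = 44/(-76) = 44*(-1/76) = -11/19 ≈ -0.57895)
(s + y/(-114))² = (56 - 11/19/(-114))² = (56 - 11/19*(-1/114))² = (56 + 11/2166)² = (121307/2166)² = 14715388249/4691556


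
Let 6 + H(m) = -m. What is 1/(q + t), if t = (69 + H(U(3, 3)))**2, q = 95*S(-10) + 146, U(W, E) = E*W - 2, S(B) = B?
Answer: 1/2332 ≈ 0.00042882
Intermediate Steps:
U(W, E) = -2 + E*W
H(m) = -6 - m
q = -804 (q = 95*(-10) + 146 = -950 + 146 = -804)
t = 3136 (t = (69 + (-6 - (-2 + 3*3)))**2 = (69 + (-6 - (-2 + 9)))**2 = (69 + (-6 - 1*7))**2 = (69 + (-6 - 7))**2 = (69 - 13)**2 = 56**2 = 3136)
1/(q + t) = 1/(-804 + 3136) = 1/2332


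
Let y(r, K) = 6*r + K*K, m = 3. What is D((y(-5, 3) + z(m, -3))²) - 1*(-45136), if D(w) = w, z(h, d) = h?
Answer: 45460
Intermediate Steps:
y(r, K) = K² + 6*r (y(r, K) = 6*r + K² = K² + 6*r)
D((y(-5, 3) + z(m, -3))²) - 1*(-45136) = ((3² + 6*(-5)) + 3)² - 1*(-45136) = ((9 - 30) + 3)² + 45136 = (-21 + 3)² + 45136 = (-18)² + 45136 = 324 + 45136 = 45460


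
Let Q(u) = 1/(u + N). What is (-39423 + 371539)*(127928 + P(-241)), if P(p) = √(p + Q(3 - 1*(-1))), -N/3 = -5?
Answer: 42486935648 + 332116*I*√86982/19 ≈ 4.2487e+10 + 5.1553e+6*I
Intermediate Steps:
N = 15 (N = -3*(-5) = 15)
Q(u) = 1/(15 + u) (Q(u) = 1/(u + 15) = 1/(15 + u))
P(p) = √(1/19 + p) (P(p) = √(p + 1/(15 + (3 - 1*(-1)))) = √(p + 1/(15 + (3 + 1))) = √(p + 1/(15 + 4)) = √(p + 1/19) = √(1/19 + p))
(-39423 + 371539)*(127928 + P(-241)) = (-39423 + 371539)*(127928 + √(19 + 361*(-241))/19) = 332116*(127928 + √(19 - 87001)/19) = 332116*(127928 + √(-86982)/19) = 332116*(127928 + (I*√86982)/19) = 332116*(127928 + I*√86982/19) = 42486935648 + 332116*I*√86982/19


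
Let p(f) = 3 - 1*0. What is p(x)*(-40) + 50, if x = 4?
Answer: -70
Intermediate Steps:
p(f) = 3 (p(f) = 3 + 0 = 3)
p(x)*(-40) + 50 = 3*(-40) + 50 = -120 + 50 = -70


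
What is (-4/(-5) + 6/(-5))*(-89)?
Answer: 178/5 ≈ 35.600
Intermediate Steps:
(-4/(-5) + 6/(-5))*(-89) = (-4*(-⅕) + 6*(-⅕))*(-89) = (⅘ - 6/5)*(-89) = -⅖*(-89) = 178/5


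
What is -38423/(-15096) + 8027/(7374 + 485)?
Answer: 423141949/118639464 ≈ 3.5666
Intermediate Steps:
-38423/(-15096) + 8027/(7374 + 485) = -38423*(-1/15096) + 8027/7859 = 38423/15096 + 8027*(1/7859) = 38423/15096 + 8027/7859 = 423141949/118639464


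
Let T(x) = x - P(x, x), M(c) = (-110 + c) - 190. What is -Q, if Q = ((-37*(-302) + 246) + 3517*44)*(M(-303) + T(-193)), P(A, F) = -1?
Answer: 132103560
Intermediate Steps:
M(c) = -300 + c
T(x) = 1 + x (T(x) = x - 1*(-1) = x + 1 = 1 + x)
Q = -132103560 (Q = ((-37*(-302) + 246) + 3517*44)*((-300 - 303) + (1 - 193)) = ((11174 + 246) + 154748)*(-603 - 192) = (11420 + 154748)*(-795) = 166168*(-795) = -132103560)
-Q = -1*(-132103560) = 132103560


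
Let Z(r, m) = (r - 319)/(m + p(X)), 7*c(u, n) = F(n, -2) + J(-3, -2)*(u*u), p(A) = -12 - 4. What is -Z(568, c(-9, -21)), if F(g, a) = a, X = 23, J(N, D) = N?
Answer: 83/17 ≈ 4.8824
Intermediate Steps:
p(A) = -16
c(u, n) = -2/7 - 3*u²/7 (c(u, n) = (-2 - 3*u*u)/7 = (-2 - 3*u²)/7 = -2/7 - 3*u²/7)
Z(r, m) = (-319 + r)/(-16 + m) (Z(r, m) = (r - 319)/(m - 16) = (-319 + r)/(-16 + m))
-Z(568, c(-9, -21)) = -(-319 + 568)/(-16 + (-2/7 - 3/7*(-9)²)) = -249/(-16 + (-2/7 - 3/7*81)) = -249/(-16 + (-2/7 - 243/7)) = -249/(-16 - 35) = -249/(-51) = -(-1)*249/51 = -1*(-83/17) = 83/17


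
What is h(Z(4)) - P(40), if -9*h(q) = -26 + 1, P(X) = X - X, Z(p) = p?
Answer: 25/9 ≈ 2.7778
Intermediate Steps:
P(X) = 0
h(q) = 25/9 (h(q) = -(-26 + 1)/9 = -1/9*(-25) = 25/9)
h(Z(4)) - P(40) = 25/9 - 1*0 = 25/9 + 0 = 25/9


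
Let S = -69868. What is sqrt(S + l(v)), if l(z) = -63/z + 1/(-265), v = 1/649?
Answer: 2*I*sqrt(1944442535)/265 ≈ 332.8*I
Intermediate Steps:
v = 1/649 ≈ 0.0015408
l(z) = -1/265 - 63/z (l(z) = -63/z + 1*(-1/265) = -63/z - 1/265 = -1/265 - 63/z)
sqrt(S + l(v)) = sqrt(-69868 + (-16695 - 1*1/649)/(265*(1/649))) = sqrt(-69868 + (1/265)*649*(-16695 - 1/649)) = sqrt(-69868 + (1/265)*649*(-10835056/649)) = sqrt(-69868 - 10835056/265) = sqrt(-29350076/265) = 2*I*sqrt(1944442535)/265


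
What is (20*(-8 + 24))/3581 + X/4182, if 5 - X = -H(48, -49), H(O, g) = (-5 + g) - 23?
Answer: 180068/2495957 ≈ 0.072144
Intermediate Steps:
H(O, g) = -28 + g
X = -72 (X = 5 - (-1)*(-28 - 49) = 5 - (-1)*(-77) = 5 - 1*77 = 5 - 77 = -72)
(20*(-8 + 24))/3581 + X/4182 = (20*(-8 + 24))/3581 - 72/4182 = (20*16)*(1/3581) - 72*1/4182 = 320*(1/3581) - 12/697 = 320/3581 - 12/697 = 180068/2495957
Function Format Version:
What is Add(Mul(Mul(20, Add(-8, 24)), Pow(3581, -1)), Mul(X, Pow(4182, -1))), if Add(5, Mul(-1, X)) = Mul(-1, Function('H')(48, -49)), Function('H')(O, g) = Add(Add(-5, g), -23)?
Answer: Rational(180068, 2495957) ≈ 0.072144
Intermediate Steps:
Function('H')(O, g) = Add(-28, g)
X = -72 (X = Add(5, Mul(-1, Mul(-1, Add(-28, -49)))) = Add(5, Mul(-1, Mul(-1, -77))) = Add(5, Mul(-1, 77)) = Add(5, -77) = -72)
Add(Mul(Mul(20, Add(-8, 24)), Pow(3581, -1)), Mul(X, Pow(4182, -1))) = Add(Mul(Mul(20, Add(-8, 24)), Pow(3581, -1)), Mul(-72, Pow(4182, -1))) = Add(Mul(Mul(20, 16), Rational(1, 3581)), Mul(-72, Rational(1, 4182))) = Add(Mul(320, Rational(1, 3581)), Rational(-12, 697)) = Add(Rational(320, 3581), Rational(-12, 697)) = Rational(180068, 2495957)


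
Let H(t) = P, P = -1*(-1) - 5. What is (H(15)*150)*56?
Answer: -33600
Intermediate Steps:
P = -4 (P = 1 - 5 = -4)
H(t) = -4
(H(15)*150)*56 = -4*150*56 = -600*56 = -33600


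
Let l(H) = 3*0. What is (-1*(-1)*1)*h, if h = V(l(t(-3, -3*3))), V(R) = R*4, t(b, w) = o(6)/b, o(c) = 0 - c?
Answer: 0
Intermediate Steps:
o(c) = -c
t(b, w) = -6/b (t(b, w) = (-1*6)/b = -6/b)
l(H) = 0
V(R) = 4*R
h = 0 (h = 4*0 = 0)
(-1*(-1)*1)*h = (-1*(-1)*1)*0 = (1*1)*0 = 1*0 = 0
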